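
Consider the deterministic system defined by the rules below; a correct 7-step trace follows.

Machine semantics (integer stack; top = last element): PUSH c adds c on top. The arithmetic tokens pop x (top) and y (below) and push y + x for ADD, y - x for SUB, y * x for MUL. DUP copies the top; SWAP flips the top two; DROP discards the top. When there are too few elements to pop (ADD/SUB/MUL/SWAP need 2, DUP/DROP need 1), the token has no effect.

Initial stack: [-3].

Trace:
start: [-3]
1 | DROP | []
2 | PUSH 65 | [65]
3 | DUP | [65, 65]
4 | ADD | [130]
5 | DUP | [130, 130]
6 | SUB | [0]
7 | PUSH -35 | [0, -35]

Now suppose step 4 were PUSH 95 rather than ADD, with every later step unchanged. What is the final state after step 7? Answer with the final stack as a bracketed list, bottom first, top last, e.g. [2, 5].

[65, 65, 0, -35]

(re-executing from step 4 with the substitution; state before step 4: [65, 65])
4 | PUSH 95 | [65, 65, 95]
5 | DUP | [65, 65, 95, 95]
6 | SUB | [65, 65, 0]
7 | PUSH -35 | [65, 65, 0, -35]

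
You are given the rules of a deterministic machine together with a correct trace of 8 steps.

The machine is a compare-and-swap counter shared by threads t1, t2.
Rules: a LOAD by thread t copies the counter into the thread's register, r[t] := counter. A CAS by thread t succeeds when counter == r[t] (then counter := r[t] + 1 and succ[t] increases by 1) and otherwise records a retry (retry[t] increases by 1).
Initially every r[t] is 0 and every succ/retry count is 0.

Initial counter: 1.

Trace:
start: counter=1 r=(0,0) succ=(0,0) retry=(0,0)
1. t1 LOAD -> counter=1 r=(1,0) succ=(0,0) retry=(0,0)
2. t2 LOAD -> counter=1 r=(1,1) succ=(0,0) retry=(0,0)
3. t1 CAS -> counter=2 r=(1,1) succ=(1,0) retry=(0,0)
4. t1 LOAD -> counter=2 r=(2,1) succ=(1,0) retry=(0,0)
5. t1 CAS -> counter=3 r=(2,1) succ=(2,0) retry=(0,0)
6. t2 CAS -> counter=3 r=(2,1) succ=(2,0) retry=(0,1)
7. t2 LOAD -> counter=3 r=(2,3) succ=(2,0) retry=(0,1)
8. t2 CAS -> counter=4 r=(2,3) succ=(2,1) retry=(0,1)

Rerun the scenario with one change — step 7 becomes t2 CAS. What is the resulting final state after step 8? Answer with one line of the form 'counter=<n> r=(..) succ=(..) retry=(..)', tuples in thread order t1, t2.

(re-executing from step 7 with the substitution; state before step 7: counter=3 r=(2,1) succ=(2,0) retry=(0,1))
7. t2 CAS -> counter=3 r=(2,1) succ=(2,0) retry=(0,2)
8. t2 CAS -> counter=3 r=(2,1) succ=(2,0) retry=(0,3)

counter=3 r=(2,1) succ=(2,0) retry=(0,3)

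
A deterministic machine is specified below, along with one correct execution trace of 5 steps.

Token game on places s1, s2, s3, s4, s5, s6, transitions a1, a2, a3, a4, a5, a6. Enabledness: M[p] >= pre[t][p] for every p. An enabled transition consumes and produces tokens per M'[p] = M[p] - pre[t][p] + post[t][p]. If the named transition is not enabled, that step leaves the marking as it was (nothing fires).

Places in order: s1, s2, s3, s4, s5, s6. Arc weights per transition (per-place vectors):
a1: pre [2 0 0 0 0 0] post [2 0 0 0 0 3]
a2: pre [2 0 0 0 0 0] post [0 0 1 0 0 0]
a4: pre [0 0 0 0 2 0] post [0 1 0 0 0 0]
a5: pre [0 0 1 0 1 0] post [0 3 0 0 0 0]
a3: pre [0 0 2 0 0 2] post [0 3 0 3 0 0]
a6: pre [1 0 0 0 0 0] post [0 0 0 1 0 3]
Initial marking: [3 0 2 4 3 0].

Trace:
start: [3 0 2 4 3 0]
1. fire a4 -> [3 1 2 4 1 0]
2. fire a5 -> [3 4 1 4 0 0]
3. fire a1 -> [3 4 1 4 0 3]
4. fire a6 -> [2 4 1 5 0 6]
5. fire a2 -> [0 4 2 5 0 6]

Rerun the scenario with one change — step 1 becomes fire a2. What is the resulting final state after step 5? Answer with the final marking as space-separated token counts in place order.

(re-executing from step 1 with the substitution; state before step 1: [3 0 2 4 3 0])
1. fire a2 -> [1 0 3 4 3 0]
2. fire a5 -> [1 3 2 4 2 0]
3. fire a1 -> [1 3 2 4 2 0]
4. fire a6 -> [0 3 2 5 2 3]
5. fire a2 -> [0 3 2 5 2 3]

0 3 2 5 2 3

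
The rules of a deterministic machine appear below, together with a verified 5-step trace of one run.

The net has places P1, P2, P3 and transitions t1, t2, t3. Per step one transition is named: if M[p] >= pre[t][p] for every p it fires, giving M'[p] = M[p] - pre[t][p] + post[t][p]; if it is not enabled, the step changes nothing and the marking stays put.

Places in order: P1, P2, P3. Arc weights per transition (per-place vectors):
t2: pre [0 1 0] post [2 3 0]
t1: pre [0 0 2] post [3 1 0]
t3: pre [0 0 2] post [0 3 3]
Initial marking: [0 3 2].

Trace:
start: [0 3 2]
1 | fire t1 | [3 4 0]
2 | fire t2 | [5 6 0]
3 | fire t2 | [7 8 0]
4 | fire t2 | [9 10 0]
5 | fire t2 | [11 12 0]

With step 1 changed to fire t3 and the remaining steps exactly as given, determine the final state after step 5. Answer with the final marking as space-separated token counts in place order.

(re-executing from step 1 with the substitution; state before step 1: [0 3 2])
1 | fire t3 | [0 6 3]
2 | fire t2 | [2 8 3]
3 | fire t2 | [4 10 3]
4 | fire t2 | [6 12 3]
5 | fire t2 | [8 14 3]

8 14 3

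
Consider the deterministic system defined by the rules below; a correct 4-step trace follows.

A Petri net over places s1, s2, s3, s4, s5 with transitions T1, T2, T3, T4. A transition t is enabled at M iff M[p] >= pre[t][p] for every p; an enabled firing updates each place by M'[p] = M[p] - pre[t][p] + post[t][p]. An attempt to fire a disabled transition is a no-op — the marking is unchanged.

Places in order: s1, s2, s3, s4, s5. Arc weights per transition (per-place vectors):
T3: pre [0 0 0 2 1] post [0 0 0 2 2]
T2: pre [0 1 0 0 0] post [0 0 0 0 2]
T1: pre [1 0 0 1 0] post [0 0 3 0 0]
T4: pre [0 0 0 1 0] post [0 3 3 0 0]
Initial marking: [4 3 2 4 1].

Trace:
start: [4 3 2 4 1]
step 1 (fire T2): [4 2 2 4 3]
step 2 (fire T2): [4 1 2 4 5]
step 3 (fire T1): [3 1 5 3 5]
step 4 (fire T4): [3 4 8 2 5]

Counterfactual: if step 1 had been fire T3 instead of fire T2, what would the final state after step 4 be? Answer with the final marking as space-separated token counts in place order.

3 5 8 2 4

(re-executing from step 1 with the substitution; state before step 1: [4 3 2 4 1])
step 1 (fire T3): [4 3 2 4 2]
step 2 (fire T2): [4 2 2 4 4]
step 3 (fire T1): [3 2 5 3 4]
step 4 (fire T4): [3 5 8 2 4]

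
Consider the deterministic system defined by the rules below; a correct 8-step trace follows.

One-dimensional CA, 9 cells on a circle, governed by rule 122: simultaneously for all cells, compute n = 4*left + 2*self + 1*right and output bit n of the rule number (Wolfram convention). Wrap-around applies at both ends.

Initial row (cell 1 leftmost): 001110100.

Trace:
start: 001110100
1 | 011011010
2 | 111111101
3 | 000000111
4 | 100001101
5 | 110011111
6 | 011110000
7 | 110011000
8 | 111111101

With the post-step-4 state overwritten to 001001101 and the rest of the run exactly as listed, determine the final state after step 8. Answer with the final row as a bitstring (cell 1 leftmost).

state after step 4 := 001001101
5 | 110111110
6 | 111100011
7 | 000110110
8 | 001111111

001111111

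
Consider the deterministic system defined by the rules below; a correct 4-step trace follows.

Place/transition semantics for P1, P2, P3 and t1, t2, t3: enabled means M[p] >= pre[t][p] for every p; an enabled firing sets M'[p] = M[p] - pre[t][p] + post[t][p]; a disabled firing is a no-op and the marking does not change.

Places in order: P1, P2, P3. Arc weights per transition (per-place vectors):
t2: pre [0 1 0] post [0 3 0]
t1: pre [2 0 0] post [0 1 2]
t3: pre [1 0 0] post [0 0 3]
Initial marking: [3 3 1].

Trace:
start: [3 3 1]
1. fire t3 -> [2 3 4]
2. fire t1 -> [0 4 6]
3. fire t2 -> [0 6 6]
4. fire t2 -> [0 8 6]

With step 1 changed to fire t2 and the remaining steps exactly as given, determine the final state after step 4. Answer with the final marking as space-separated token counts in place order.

(re-executing from step 1 with the substitution; state before step 1: [3 3 1])
1. fire t2 -> [3 5 1]
2. fire t1 -> [1 6 3]
3. fire t2 -> [1 8 3]
4. fire t2 -> [1 10 3]

1 10 3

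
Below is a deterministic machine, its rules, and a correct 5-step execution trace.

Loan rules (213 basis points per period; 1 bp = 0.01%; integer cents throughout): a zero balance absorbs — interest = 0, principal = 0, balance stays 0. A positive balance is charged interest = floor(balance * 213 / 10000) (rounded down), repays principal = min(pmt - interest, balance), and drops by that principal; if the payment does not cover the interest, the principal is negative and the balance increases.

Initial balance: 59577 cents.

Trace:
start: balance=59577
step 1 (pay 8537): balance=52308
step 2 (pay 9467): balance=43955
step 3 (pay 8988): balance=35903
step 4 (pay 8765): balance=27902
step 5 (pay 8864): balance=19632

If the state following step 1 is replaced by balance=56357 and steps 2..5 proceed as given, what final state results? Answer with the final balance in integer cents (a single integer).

24037

state after step 1 := balance=56357
step 2 (pay 9467): balance=48090
step 3 (pay 8988): balance=40126
step 4 (pay 8765): balance=32215
step 5 (pay 8864): balance=24037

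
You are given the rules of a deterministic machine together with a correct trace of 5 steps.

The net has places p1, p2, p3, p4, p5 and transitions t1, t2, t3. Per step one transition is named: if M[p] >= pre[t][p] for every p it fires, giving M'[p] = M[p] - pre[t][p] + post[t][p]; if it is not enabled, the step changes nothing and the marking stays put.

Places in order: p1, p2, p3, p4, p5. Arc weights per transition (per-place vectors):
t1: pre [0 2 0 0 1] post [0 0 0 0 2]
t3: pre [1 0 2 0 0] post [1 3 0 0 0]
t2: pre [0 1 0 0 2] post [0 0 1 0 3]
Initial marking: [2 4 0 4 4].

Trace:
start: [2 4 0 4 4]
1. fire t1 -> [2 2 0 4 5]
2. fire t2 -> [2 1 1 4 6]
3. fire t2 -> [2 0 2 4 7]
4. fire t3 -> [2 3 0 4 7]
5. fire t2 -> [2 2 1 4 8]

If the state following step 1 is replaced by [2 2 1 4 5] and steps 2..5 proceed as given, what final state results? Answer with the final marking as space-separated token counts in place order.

state after step 1 := [2 2 1 4 5]
2. fire t2 -> [2 1 2 4 6]
3. fire t2 -> [2 0 3 4 7]
4. fire t3 -> [2 3 1 4 7]
5. fire t2 -> [2 2 2 4 8]

2 2 2 4 8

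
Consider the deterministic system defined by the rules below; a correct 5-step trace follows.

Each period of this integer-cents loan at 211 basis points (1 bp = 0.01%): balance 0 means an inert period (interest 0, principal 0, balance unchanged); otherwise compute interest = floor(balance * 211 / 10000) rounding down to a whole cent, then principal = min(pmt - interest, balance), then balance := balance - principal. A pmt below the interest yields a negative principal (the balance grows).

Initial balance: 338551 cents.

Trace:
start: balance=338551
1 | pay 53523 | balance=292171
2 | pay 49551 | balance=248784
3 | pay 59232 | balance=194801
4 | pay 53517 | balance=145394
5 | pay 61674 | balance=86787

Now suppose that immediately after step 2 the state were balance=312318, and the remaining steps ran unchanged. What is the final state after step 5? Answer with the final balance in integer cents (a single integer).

state after step 2 := balance=312318
3 | pay 59232 | balance=259675
4 | pay 53517 | balance=211637
5 | pay 61674 | balance=154428

154428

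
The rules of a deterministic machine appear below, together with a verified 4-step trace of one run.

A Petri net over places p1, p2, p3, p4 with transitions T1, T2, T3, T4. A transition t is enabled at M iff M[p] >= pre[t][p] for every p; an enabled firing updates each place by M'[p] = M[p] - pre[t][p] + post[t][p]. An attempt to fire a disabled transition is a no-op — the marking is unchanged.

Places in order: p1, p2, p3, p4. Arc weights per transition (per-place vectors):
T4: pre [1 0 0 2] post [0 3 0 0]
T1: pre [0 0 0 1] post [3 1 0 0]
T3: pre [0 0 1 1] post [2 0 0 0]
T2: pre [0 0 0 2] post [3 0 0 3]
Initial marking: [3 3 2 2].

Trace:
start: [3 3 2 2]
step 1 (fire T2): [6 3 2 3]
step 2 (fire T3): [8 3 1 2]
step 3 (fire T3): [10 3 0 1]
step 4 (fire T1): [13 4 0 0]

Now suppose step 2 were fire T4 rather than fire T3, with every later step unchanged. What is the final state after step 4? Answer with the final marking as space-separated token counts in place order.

7 6 1 0

(re-executing from step 2 with the substitution; state before step 2: [6 3 2 3])
step 2 (fire T4): [5 6 2 1]
step 3 (fire T3): [7 6 1 0]
step 4 (fire T1): [7 6 1 0]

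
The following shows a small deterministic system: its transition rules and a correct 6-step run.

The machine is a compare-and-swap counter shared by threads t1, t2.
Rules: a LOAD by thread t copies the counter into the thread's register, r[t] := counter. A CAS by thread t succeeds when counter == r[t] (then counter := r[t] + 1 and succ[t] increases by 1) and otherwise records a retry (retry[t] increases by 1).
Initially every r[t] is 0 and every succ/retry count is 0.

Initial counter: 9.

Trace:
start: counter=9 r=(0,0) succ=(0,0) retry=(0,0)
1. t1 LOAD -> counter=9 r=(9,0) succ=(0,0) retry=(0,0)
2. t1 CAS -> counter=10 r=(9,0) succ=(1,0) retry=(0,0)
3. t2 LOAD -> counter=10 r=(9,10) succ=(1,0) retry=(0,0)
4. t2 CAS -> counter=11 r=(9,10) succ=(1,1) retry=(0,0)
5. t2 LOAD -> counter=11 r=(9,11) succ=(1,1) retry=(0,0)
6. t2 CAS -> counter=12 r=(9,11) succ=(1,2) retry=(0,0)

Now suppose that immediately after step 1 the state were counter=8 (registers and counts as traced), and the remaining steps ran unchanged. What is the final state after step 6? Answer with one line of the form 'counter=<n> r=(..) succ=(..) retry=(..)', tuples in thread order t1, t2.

state after step 1 := counter=8 r=(9,0) succ=(0,0) retry=(0,0)
2. t1 CAS -> counter=8 r=(9,0) succ=(0,0) retry=(1,0)
3. t2 LOAD -> counter=8 r=(9,8) succ=(0,0) retry=(1,0)
4. t2 CAS -> counter=9 r=(9,8) succ=(0,1) retry=(1,0)
5. t2 LOAD -> counter=9 r=(9,9) succ=(0,1) retry=(1,0)
6. t2 CAS -> counter=10 r=(9,9) succ=(0,2) retry=(1,0)

counter=10 r=(9,9) succ=(0,2) retry=(1,0)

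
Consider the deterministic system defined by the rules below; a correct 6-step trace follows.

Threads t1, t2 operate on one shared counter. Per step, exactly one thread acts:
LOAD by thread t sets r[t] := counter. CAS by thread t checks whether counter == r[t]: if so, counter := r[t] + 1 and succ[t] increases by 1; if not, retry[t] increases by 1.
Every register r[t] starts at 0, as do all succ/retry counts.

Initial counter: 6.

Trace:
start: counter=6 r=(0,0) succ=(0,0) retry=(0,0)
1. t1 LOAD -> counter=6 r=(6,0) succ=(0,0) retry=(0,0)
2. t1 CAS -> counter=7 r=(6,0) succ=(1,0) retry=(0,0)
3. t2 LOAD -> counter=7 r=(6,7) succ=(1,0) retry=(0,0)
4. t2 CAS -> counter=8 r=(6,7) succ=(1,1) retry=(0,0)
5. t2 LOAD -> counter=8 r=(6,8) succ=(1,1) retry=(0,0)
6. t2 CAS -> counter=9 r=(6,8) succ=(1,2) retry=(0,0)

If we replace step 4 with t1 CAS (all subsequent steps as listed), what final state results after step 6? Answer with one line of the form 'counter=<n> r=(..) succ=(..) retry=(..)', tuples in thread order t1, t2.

counter=8 r=(6,7) succ=(1,1) retry=(1,0)

(re-executing from step 4 with the substitution; state before step 4: counter=7 r=(6,7) succ=(1,0) retry=(0,0))
4. t1 CAS -> counter=7 r=(6,7) succ=(1,0) retry=(1,0)
5. t2 LOAD -> counter=7 r=(6,7) succ=(1,0) retry=(1,0)
6. t2 CAS -> counter=8 r=(6,7) succ=(1,1) retry=(1,0)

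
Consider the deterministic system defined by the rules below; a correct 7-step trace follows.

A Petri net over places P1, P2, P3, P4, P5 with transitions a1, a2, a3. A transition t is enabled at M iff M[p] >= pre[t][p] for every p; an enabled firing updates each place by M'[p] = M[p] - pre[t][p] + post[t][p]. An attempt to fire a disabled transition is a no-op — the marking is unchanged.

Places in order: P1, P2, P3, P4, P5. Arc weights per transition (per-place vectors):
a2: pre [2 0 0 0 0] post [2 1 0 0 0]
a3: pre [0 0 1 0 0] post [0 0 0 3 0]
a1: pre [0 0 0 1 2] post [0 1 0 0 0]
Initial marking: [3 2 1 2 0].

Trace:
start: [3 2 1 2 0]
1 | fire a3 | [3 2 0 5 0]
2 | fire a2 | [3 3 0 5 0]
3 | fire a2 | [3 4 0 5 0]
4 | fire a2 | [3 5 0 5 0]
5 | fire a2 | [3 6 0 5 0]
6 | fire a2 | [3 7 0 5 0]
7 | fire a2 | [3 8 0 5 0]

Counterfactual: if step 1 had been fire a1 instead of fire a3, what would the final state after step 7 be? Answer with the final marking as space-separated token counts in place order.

3 8 1 2 0

(re-executing from step 1 with the substitution; state before step 1: [3 2 1 2 0])
1 | fire a1 | [3 2 1 2 0]
2 | fire a2 | [3 3 1 2 0]
3 | fire a2 | [3 4 1 2 0]
4 | fire a2 | [3 5 1 2 0]
5 | fire a2 | [3 6 1 2 0]
6 | fire a2 | [3 7 1 2 0]
7 | fire a2 | [3 8 1 2 0]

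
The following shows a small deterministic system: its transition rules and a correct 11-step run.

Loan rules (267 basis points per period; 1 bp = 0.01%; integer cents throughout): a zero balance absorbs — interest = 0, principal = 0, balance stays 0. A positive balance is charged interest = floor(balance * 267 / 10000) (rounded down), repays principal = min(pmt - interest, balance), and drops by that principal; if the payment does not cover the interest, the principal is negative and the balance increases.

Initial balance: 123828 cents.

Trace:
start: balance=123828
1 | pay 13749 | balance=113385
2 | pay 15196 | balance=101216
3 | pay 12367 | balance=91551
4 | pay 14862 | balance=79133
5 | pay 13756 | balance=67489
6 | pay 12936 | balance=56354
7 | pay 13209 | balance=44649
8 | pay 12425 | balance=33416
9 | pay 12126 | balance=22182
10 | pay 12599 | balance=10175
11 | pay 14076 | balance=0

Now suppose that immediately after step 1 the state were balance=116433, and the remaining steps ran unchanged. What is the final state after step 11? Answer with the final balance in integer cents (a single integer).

337

state after step 1 := balance=116433
2 | pay 15196 | balance=104345
3 | pay 12367 | balance=94764
4 | pay 14862 | balance=82432
5 | pay 13756 | balance=70876
6 | pay 12936 | balance=59832
7 | pay 13209 | balance=48220
8 | pay 12425 | balance=37082
9 | pay 12126 | balance=25946
10 | pay 12599 | balance=14039
11 | pay 14076 | balance=337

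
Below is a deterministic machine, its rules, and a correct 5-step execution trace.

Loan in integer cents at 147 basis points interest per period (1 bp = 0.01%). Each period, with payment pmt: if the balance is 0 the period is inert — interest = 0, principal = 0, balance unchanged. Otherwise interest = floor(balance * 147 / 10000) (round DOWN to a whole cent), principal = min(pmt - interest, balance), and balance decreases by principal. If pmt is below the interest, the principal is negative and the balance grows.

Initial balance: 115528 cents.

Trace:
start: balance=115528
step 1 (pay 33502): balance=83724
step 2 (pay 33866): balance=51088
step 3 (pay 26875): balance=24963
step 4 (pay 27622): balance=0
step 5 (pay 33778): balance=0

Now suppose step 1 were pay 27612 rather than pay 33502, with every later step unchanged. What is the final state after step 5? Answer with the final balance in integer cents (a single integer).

0

(re-executing from step 1 with the substitution; state before step 1: balance=115528)
step 1 (pay 27612): balance=89614
step 2 (pay 33866): balance=57065
step 3 (pay 26875): balance=31028
step 4 (pay 27622): balance=3862
step 5 (pay 33778): balance=0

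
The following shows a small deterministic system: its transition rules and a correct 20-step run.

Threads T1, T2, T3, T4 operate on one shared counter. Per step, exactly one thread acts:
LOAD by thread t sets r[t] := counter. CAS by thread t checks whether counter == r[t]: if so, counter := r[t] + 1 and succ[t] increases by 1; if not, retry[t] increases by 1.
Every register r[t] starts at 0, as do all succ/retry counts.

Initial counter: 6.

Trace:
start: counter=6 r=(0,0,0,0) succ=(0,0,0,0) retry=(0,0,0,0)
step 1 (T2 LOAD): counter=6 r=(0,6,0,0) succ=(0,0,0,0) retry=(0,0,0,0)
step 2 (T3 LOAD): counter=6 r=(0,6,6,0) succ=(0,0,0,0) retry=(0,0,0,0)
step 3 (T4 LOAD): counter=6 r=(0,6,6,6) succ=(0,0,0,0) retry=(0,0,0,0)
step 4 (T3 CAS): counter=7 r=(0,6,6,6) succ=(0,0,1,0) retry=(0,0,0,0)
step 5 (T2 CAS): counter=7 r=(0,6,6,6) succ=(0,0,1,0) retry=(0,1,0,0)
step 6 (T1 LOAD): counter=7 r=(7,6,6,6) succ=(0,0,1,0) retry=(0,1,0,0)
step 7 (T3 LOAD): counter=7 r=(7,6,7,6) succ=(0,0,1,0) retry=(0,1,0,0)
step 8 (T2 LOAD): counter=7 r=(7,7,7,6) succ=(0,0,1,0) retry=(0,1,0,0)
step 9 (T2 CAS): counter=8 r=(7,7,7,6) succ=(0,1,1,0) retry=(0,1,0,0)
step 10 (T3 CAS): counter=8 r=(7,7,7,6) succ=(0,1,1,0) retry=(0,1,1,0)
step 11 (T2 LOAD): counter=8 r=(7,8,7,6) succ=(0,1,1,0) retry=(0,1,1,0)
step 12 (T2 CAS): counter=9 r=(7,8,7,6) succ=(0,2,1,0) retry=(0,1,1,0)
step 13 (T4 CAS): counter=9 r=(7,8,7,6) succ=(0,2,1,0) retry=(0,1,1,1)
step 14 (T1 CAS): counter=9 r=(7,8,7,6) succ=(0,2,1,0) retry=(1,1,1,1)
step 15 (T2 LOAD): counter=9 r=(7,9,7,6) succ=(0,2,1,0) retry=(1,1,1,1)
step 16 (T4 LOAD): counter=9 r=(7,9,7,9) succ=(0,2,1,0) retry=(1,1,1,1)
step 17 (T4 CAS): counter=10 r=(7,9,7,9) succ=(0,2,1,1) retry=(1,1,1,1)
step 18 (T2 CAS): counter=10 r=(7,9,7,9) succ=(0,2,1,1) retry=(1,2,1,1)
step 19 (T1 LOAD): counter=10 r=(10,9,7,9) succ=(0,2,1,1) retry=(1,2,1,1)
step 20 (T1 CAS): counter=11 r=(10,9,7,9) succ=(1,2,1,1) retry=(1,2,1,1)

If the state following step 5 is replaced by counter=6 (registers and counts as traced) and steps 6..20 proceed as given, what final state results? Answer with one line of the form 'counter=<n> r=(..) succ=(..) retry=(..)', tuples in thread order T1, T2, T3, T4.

counter=10 r=(9,8,6,8) succ=(1,2,1,1) retry=(1,2,1,1)

state after step 5 := counter=6 r=(0,6,6,6) succ=(0,0,1,0) retry=(0,1,0,0)
step 6 (T1 LOAD): counter=6 r=(6,6,6,6) succ=(0,0,1,0) retry=(0,1,0,0)
step 7 (T3 LOAD): counter=6 r=(6,6,6,6) succ=(0,0,1,0) retry=(0,1,0,0)
step 8 (T2 LOAD): counter=6 r=(6,6,6,6) succ=(0,0,1,0) retry=(0,1,0,0)
step 9 (T2 CAS): counter=7 r=(6,6,6,6) succ=(0,1,1,0) retry=(0,1,0,0)
step 10 (T3 CAS): counter=7 r=(6,6,6,6) succ=(0,1,1,0) retry=(0,1,1,0)
step 11 (T2 LOAD): counter=7 r=(6,7,6,6) succ=(0,1,1,0) retry=(0,1,1,0)
step 12 (T2 CAS): counter=8 r=(6,7,6,6) succ=(0,2,1,0) retry=(0,1,1,0)
step 13 (T4 CAS): counter=8 r=(6,7,6,6) succ=(0,2,1,0) retry=(0,1,1,1)
step 14 (T1 CAS): counter=8 r=(6,7,6,6) succ=(0,2,1,0) retry=(1,1,1,1)
step 15 (T2 LOAD): counter=8 r=(6,8,6,6) succ=(0,2,1,0) retry=(1,1,1,1)
step 16 (T4 LOAD): counter=8 r=(6,8,6,8) succ=(0,2,1,0) retry=(1,1,1,1)
step 17 (T4 CAS): counter=9 r=(6,8,6,8) succ=(0,2,1,1) retry=(1,1,1,1)
step 18 (T2 CAS): counter=9 r=(6,8,6,8) succ=(0,2,1,1) retry=(1,2,1,1)
step 19 (T1 LOAD): counter=9 r=(9,8,6,8) succ=(0,2,1,1) retry=(1,2,1,1)
step 20 (T1 CAS): counter=10 r=(9,8,6,8) succ=(1,2,1,1) retry=(1,2,1,1)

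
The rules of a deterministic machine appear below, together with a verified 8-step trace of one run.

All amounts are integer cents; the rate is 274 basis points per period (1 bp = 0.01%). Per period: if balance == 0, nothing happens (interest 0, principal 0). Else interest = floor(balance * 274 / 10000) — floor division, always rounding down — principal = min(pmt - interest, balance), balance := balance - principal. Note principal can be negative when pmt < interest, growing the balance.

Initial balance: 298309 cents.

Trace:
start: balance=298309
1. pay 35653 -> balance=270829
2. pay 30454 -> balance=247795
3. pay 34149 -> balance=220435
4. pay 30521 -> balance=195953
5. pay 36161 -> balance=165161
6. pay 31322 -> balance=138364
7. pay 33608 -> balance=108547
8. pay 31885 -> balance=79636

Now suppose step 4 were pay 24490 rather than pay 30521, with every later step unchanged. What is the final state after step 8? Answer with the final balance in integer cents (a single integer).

(re-executing from step 4 with the substitution; state before step 4: balance=220435)
4. pay 24490 -> balance=201984
5. pay 36161 -> balance=171357
6. pay 31322 -> balance=144730
7. pay 33608 -> balance=115087
8. pay 31885 -> balance=86355

86355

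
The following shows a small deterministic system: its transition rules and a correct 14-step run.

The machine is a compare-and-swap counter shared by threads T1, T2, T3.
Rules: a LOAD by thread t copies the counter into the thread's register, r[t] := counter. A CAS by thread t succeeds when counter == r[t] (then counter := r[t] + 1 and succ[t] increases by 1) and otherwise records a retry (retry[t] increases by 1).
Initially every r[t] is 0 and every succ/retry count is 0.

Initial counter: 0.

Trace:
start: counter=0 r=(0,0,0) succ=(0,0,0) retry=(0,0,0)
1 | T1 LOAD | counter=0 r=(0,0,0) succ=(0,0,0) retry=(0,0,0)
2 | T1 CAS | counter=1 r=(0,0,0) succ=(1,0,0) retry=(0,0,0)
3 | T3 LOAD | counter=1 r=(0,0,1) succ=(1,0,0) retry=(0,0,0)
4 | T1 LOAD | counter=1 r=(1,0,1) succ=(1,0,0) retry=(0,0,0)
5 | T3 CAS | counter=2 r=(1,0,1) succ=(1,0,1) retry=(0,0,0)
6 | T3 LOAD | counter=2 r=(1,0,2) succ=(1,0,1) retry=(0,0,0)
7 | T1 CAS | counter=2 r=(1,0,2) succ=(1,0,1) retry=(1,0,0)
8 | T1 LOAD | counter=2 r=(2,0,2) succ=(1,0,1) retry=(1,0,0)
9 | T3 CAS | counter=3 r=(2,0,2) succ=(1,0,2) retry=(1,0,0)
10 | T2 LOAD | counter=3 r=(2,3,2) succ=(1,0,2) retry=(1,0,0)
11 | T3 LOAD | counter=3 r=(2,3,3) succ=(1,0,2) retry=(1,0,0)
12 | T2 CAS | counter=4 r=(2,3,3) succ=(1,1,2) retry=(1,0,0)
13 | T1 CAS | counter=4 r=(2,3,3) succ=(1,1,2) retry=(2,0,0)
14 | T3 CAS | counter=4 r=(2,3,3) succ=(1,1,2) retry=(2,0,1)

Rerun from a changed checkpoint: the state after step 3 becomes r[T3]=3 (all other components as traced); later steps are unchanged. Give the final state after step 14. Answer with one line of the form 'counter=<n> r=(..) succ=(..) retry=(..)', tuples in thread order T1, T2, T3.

state after step 3 := counter=1 r=(0,0,3) succ=(1,0,0) retry=(0,0,0)
4 | T1 LOAD | counter=1 r=(1,0,3) succ=(1,0,0) retry=(0,0,0)
5 | T3 CAS | counter=1 r=(1,0,3) succ=(1,0,0) retry=(0,0,1)
6 | T3 LOAD | counter=1 r=(1,0,1) succ=(1,0,0) retry=(0,0,1)
7 | T1 CAS | counter=2 r=(1,0,1) succ=(2,0,0) retry=(0,0,1)
8 | T1 LOAD | counter=2 r=(2,0,1) succ=(2,0,0) retry=(0,0,1)
9 | T3 CAS | counter=2 r=(2,0,1) succ=(2,0,0) retry=(0,0,2)
10 | T2 LOAD | counter=2 r=(2,2,1) succ=(2,0,0) retry=(0,0,2)
11 | T3 LOAD | counter=2 r=(2,2,2) succ=(2,0,0) retry=(0,0,2)
12 | T2 CAS | counter=3 r=(2,2,2) succ=(2,1,0) retry=(0,0,2)
13 | T1 CAS | counter=3 r=(2,2,2) succ=(2,1,0) retry=(1,0,2)
14 | T3 CAS | counter=3 r=(2,2,2) succ=(2,1,0) retry=(1,0,3)

counter=3 r=(2,2,2) succ=(2,1,0) retry=(1,0,3)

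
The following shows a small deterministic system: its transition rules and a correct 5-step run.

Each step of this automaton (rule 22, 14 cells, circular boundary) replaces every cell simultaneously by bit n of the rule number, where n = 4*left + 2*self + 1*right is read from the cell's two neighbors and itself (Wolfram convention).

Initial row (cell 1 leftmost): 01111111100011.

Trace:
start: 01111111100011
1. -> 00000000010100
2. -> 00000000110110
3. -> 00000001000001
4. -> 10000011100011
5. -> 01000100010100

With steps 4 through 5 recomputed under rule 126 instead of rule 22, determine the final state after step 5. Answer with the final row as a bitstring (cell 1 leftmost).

(re-executing steps 4..5 under rule 126; state before step 4: 00000001000001)
4. -> 10000011100011
5. -> 11000110110110

11000110110110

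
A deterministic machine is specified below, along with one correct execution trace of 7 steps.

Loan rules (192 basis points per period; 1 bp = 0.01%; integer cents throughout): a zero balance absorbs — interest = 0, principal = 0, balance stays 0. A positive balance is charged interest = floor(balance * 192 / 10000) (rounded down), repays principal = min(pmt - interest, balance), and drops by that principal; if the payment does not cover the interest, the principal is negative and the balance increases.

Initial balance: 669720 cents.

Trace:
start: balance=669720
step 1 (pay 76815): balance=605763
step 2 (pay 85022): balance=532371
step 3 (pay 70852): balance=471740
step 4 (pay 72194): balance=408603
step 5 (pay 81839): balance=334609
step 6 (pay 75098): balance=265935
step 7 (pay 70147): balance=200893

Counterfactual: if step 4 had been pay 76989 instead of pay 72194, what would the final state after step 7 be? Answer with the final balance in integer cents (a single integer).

(re-executing from step 4 with the substitution; state before step 4: balance=471740)
step 4 (pay 76989): balance=403808
step 5 (pay 81839): balance=329722
step 6 (pay 75098): balance=260954
step 7 (pay 70147): balance=195817

195817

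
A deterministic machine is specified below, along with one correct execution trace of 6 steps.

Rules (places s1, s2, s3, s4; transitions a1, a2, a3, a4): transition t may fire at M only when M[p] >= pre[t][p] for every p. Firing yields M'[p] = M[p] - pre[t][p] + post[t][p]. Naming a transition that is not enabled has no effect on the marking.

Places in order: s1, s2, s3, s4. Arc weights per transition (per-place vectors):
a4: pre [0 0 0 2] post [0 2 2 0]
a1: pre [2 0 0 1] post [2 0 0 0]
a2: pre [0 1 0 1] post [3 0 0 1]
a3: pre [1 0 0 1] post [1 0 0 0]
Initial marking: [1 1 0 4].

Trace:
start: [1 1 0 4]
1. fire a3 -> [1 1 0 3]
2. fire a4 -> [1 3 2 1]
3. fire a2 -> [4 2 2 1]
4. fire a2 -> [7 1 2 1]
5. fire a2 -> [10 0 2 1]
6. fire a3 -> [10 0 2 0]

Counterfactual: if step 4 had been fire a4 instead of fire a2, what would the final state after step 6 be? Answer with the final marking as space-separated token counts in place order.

(re-executing from step 4 with the substitution; state before step 4: [4 2 2 1])
4. fire a4 -> [4 2 2 1]
5. fire a2 -> [7 1 2 1]
6. fire a3 -> [7 1 2 0]

7 1 2 0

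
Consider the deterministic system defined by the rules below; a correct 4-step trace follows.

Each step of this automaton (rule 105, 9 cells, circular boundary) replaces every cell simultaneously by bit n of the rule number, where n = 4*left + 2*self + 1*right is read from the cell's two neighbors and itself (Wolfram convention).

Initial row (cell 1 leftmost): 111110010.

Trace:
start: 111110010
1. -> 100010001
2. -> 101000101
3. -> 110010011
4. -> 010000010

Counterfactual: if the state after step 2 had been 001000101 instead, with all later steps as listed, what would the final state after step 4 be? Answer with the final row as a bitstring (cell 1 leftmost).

state after step 2 := 001000101
3. -> 000010010
4. -> 111000000

111000000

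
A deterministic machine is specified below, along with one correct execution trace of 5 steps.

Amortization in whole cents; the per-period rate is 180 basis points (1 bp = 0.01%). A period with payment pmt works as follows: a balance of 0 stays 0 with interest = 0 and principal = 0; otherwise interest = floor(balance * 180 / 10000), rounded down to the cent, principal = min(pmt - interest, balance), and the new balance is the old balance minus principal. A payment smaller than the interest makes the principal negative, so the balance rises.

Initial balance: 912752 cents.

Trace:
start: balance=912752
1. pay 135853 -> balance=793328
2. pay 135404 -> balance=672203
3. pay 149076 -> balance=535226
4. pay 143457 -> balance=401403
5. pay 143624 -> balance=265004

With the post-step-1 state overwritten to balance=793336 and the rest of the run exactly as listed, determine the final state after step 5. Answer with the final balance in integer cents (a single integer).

265013

state after step 1 := balance=793336
2. pay 135404 -> balance=672212
3. pay 149076 -> balance=535235
4. pay 143457 -> balance=401412
5. pay 143624 -> balance=265013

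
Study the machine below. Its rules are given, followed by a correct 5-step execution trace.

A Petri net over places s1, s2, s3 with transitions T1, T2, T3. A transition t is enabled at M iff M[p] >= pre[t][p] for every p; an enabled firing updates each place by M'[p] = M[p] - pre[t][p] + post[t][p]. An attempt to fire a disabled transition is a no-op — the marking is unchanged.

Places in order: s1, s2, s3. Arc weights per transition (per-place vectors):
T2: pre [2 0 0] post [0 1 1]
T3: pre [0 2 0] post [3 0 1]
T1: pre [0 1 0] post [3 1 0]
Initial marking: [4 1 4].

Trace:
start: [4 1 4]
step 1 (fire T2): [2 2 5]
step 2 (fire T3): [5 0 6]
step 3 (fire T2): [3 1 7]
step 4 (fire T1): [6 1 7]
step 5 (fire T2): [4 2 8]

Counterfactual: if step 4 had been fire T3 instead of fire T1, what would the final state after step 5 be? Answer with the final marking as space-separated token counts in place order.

1 2 8

(re-executing from step 4 with the substitution; state before step 4: [3 1 7])
step 4 (fire T3): [3 1 7]
step 5 (fire T2): [1 2 8]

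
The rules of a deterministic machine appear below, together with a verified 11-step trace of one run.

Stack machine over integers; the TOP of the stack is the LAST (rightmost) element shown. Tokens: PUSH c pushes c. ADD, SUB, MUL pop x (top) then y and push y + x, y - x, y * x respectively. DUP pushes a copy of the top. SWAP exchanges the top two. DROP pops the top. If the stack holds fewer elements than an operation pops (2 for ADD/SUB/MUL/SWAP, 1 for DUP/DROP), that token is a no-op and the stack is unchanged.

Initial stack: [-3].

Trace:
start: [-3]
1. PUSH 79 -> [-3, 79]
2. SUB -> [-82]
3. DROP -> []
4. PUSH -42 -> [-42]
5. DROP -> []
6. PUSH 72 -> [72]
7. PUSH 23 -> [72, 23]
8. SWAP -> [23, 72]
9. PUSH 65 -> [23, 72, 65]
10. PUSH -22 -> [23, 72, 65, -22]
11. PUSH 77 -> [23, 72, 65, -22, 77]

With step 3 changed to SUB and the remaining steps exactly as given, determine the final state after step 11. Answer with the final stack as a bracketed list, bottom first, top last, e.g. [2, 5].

(re-executing from step 3 with the substitution; state before step 3: [-82])
3. SUB -> [-82]
4. PUSH -42 -> [-82, -42]
5. DROP -> [-82]
6. PUSH 72 -> [-82, 72]
7. PUSH 23 -> [-82, 72, 23]
8. SWAP -> [-82, 23, 72]
9. PUSH 65 -> [-82, 23, 72, 65]
10. PUSH -22 -> [-82, 23, 72, 65, -22]
11. PUSH 77 -> [-82, 23, 72, 65, -22, 77]

[-82, 23, 72, 65, -22, 77]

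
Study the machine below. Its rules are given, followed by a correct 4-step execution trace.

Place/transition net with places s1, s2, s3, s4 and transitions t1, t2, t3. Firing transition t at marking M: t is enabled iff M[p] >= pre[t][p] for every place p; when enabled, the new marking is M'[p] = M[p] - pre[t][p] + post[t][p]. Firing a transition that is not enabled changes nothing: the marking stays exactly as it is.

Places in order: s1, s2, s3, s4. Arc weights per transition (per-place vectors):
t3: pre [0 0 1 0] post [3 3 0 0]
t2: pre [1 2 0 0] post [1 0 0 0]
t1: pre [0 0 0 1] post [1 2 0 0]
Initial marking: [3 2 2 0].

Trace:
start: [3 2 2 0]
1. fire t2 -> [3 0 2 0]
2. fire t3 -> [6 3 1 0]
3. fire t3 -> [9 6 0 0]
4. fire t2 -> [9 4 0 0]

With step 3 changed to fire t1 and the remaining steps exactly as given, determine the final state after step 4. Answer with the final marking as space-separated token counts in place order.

(re-executing from step 3 with the substitution; state before step 3: [6 3 1 0])
3. fire t1 -> [6 3 1 0]
4. fire t2 -> [6 1 1 0]

6 1 1 0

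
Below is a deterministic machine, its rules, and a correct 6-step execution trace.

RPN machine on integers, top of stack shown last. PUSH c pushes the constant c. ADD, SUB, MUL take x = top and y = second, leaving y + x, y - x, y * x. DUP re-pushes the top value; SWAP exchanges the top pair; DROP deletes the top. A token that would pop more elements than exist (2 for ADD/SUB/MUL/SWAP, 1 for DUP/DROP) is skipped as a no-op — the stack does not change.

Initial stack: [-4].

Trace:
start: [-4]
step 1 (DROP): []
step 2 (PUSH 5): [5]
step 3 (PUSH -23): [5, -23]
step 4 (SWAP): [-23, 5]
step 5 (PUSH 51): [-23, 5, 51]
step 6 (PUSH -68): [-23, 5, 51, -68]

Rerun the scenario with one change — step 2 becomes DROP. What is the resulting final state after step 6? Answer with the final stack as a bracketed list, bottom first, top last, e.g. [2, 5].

[-23, 51, -68]

(re-executing from step 2 with the substitution; state before step 2: [])
step 2 (DROP): []
step 3 (PUSH -23): [-23]
step 4 (SWAP): [-23]
step 5 (PUSH 51): [-23, 51]
step 6 (PUSH -68): [-23, 51, -68]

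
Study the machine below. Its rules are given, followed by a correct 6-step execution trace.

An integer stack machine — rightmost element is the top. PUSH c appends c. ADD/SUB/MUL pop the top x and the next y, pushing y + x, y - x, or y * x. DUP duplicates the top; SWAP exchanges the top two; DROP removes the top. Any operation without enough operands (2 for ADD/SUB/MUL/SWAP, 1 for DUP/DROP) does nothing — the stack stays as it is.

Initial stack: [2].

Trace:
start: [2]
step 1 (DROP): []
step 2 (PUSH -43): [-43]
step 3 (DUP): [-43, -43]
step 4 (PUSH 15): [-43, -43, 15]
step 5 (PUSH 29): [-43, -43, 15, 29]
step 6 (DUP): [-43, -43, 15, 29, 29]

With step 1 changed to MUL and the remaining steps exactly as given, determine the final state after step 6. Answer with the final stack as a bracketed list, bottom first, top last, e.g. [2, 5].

(re-executing from step 1 with the substitution; state before step 1: [2])
step 1 (MUL): [2]
step 2 (PUSH -43): [2, -43]
step 3 (DUP): [2, -43, -43]
step 4 (PUSH 15): [2, -43, -43, 15]
step 5 (PUSH 29): [2, -43, -43, 15, 29]
step 6 (DUP): [2, -43, -43, 15, 29, 29]

[2, -43, -43, 15, 29, 29]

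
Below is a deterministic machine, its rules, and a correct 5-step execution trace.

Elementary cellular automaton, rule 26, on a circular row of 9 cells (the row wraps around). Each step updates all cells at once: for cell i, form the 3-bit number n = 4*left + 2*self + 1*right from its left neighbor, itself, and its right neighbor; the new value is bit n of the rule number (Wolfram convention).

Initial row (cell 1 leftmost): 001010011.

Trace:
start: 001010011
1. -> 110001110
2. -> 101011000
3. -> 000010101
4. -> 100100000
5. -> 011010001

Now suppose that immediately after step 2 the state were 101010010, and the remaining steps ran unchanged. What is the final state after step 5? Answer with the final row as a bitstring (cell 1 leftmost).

000110001

state after step 2 := 101010010
3. -> 000001100
4. -> 000011010
5. -> 000110001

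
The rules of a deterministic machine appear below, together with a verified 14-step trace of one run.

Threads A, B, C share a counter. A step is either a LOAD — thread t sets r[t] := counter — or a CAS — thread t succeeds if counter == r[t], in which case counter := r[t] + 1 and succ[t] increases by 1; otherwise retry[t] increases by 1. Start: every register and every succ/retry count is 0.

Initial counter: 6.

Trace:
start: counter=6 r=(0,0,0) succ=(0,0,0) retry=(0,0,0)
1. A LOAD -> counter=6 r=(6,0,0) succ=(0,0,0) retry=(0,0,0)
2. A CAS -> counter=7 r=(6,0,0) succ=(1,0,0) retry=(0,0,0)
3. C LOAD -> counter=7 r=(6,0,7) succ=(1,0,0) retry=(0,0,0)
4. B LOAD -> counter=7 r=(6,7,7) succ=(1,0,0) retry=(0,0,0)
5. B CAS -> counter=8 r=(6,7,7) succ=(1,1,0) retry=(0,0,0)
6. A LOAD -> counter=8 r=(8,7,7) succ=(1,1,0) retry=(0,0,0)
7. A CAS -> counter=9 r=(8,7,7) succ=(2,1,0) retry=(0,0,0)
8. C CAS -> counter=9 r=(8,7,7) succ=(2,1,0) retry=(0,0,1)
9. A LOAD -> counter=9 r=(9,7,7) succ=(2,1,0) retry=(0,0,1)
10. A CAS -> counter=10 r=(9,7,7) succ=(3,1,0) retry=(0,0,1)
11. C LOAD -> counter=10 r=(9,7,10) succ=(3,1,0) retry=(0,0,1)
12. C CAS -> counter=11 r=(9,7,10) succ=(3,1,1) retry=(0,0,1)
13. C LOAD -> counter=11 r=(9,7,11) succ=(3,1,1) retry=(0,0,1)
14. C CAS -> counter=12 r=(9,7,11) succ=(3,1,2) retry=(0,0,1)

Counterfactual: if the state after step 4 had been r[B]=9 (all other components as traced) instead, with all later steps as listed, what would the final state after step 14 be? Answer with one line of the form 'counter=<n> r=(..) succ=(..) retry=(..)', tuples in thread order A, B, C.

counter=11 r=(8,9,10) succ=(3,0,2) retry=(0,1,1)

state after step 4 := counter=7 r=(6,9,7) succ=(1,0,0) retry=(0,0,0)
5. B CAS -> counter=7 r=(6,9,7) succ=(1,0,0) retry=(0,1,0)
6. A LOAD -> counter=7 r=(7,9,7) succ=(1,0,0) retry=(0,1,0)
7. A CAS -> counter=8 r=(7,9,7) succ=(2,0,0) retry=(0,1,0)
8. C CAS -> counter=8 r=(7,9,7) succ=(2,0,0) retry=(0,1,1)
9. A LOAD -> counter=8 r=(8,9,7) succ=(2,0,0) retry=(0,1,1)
10. A CAS -> counter=9 r=(8,9,7) succ=(3,0,0) retry=(0,1,1)
11. C LOAD -> counter=9 r=(8,9,9) succ=(3,0,0) retry=(0,1,1)
12. C CAS -> counter=10 r=(8,9,9) succ=(3,0,1) retry=(0,1,1)
13. C LOAD -> counter=10 r=(8,9,10) succ=(3,0,1) retry=(0,1,1)
14. C CAS -> counter=11 r=(8,9,10) succ=(3,0,2) retry=(0,1,1)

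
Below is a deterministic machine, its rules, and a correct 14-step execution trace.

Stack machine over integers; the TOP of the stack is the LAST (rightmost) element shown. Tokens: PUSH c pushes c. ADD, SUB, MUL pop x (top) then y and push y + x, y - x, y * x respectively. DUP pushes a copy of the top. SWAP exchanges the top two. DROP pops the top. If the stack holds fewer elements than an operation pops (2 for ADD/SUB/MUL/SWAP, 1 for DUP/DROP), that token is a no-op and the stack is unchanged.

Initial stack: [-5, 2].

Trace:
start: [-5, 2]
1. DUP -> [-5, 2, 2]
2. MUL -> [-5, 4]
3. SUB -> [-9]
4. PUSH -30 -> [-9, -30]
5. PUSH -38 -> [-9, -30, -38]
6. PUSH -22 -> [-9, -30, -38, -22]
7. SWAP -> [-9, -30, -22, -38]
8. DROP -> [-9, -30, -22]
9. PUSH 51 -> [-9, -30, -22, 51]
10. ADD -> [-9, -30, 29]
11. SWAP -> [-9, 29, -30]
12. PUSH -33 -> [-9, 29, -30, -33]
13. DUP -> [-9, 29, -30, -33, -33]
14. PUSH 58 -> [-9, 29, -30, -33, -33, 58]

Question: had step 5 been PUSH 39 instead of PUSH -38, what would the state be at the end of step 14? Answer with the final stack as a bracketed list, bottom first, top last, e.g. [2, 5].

[-9, 29, -30, -33, -33, 58]

(re-executing from step 5 with the substitution; state before step 5: [-9, -30])
5. PUSH 39 -> [-9, -30, 39]
6. PUSH -22 -> [-9, -30, 39, -22]
7. SWAP -> [-9, -30, -22, 39]
8. DROP -> [-9, -30, -22]
9. PUSH 51 -> [-9, -30, -22, 51]
10. ADD -> [-9, -30, 29]
11. SWAP -> [-9, 29, -30]
12. PUSH -33 -> [-9, 29, -30, -33]
13. DUP -> [-9, 29, -30, -33, -33]
14. PUSH 58 -> [-9, 29, -30, -33, -33, 58]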